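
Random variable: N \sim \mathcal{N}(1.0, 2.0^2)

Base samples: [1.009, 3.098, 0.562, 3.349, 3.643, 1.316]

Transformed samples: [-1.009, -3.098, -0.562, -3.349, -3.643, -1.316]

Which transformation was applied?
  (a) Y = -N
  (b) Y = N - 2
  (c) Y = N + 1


Checking option (a) Y = -N:
  N = 1.009 -> Y = -1.009 ✓
  N = 3.098 -> Y = -3.098 ✓
  N = 0.562 -> Y = -0.562 ✓
All samples match this transformation.

(a) -N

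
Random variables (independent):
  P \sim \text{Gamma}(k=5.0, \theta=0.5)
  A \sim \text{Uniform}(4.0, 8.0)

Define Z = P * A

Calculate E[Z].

For independent RVs: E[XY] = E[X]*E[Y]
E[P] = 2.5
E[A] = 6
E[Z] = 2.5 * 6 = 15

15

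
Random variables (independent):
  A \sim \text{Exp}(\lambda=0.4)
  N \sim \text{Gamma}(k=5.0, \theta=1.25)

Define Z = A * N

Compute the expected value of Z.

For independent RVs: E[XY] = E[X]*E[Y]
E[A] = 2.5
E[N] = 6.25
E[Z] = 2.5 * 6.25 = 15.625

15.625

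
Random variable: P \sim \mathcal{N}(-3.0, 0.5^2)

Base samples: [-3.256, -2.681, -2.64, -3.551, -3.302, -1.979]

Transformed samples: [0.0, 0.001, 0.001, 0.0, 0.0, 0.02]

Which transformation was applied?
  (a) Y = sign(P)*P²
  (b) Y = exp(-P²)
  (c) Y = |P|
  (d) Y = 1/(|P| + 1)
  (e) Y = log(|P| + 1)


Checking option (b) Y = exp(-P²):
  P = -3.256 -> Y = 0.0 ✓
  P = -2.681 -> Y = 0.001 ✓
  P = -2.64 -> Y = 0.001 ✓
All samples match this transformation.

(b) exp(-P²)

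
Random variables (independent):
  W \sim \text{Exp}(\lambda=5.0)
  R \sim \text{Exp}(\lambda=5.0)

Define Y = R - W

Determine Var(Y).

For independent RVs: Var(aX + bY) = a²Var(X) + b²Var(Y)
Var(W) = 0.04
Var(R) = 0.04
Var(Y) = (-1)²*0.04 + 1²*0.04
= 1*0.04 + 1*0.04 = 0.08

0.08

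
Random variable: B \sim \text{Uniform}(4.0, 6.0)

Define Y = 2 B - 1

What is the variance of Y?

For Y = aB + b: Var(Y) = a² * Var(B)
Var(B) = (6 - 4)^2/12 = 0.33333333
Var(Y) = 2² * 0.33333333 = 4 * 0.33333333 = 1.3333333

1.3333333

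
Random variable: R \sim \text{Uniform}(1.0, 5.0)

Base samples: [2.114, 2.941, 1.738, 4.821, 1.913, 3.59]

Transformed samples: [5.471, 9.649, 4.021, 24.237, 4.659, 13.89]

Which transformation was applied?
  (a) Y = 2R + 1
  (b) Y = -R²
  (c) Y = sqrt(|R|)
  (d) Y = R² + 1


Checking option (d) Y = R² + 1:
  R = 2.114 -> Y = 5.471 ✓
  R = 2.941 -> Y = 9.649 ✓
  R = 1.738 -> Y = 4.021 ✓
All samples match this transformation.

(d) R² + 1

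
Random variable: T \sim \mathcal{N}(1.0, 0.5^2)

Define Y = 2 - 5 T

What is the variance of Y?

For Y = aT + b: Var(Y) = a² * Var(T)
Var(T) = 0.5^2 = 0.25
Var(Y) = (-5)² * 0.25 = 25 * 0.25 = 6.25

6.25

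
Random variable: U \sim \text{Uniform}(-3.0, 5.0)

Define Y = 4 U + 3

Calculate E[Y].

For Y = 4U + 3:
E[Y] = 4 * E[U] + 3
E[U] = (-3 + 5)/2 = 1
E[Y] = 4 * 1 + 3 = 7

7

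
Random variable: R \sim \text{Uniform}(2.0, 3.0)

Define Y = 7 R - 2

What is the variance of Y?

For Y = aR + b: Var(Y) = a² * Var(R)
Var(R) = (3 - 2)^2/12 = 0.083333333
Var(Y) = 7² * 0.083333333 = 49 * 0.083333333 = 4.0833333

4.0833333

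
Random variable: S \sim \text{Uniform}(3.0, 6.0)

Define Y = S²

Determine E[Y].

E[S²] = Var(S) + (E[S])² = 0.75 + 20.25 = 21

21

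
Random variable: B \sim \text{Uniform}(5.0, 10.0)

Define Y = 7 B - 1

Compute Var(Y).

For Y = aB + b: Var(Y) = a² * Var(B)
Var(B) = (10 - 5)^2/12 = 2.0833333
Var(Y) = 7² * 2.0833333 = 49 * 2.0833333 = 102.08333

102.08333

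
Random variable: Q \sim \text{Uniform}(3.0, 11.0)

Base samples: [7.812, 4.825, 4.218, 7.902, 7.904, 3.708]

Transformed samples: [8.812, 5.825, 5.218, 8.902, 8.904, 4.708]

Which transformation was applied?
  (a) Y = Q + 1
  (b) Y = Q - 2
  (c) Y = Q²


Checking option (a) Y = Q + 1:
  Q = 7.812 -> Y = 8.812 ✓
  Q = 4.825 -> Y = 5.825 ✓
  Q = 4.218 -> Y = 5.218 ✓
All samples match this transformation.

(a) Q + 1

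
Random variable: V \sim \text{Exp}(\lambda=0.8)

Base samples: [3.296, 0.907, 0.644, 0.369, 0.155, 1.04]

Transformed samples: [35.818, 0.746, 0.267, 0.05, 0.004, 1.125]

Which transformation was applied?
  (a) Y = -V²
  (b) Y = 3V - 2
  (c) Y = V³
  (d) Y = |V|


Checking option (c) Y = V³:
  V = 3.296 -> Y = 35.818 ✓
  V = 0.907 -> Y = 0.746 ✓
  V = 0.644 -> Y = 0.267 ✓
All samples match this transformation.

(c) V³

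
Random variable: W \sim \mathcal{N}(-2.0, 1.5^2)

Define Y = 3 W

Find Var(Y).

For Y = aW + b: Var(Y) = a² * Var(W)
Var(W) = 1.5^2 = 2.25
Var(Y) = 3² * 2.25 = 9 * 2.25 = 20.25

20.25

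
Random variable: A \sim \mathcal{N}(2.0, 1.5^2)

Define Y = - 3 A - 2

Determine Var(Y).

For Y = aA + b: Var(Y) = a² * Var(A)
Var(A) = 1.5^2 = 2.25
Var(Y) = (-3)² * 2.25 = 9 * 2.25 = 20.25

20.25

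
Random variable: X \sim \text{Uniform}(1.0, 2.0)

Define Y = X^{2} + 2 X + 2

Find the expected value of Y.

E[Y] = 1*E[X²] + 2*E[X] + 2
E[X] = 1.5
E[X²] = Var(X) + (E[X])² = 0.083333333 + 2.25 = 2.3333333
E[Y] = 1*2.3333333 + 2*1.5 + 2 = 7.3333333

7.3333333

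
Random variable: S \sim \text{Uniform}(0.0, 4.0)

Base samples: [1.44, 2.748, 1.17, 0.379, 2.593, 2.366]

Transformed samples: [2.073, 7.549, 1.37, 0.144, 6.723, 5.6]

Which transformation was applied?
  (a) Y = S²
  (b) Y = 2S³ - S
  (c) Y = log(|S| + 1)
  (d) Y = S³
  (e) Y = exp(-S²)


Checking option (a) Y = S²:
  S = 1.44 -> Y = 2.073 ✓
  S = 2.748 -> Y = 7.549 ✓
  S = 1.17 -> Y = 1.37 ✓
All samples match this transformation.

(a) S²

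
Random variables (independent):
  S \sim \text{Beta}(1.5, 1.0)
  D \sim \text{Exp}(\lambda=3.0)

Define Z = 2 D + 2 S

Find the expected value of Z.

E[Z] = 2*E[S] + 2*E[D]
E[S] = 0.6
E[D] = 0.33333333
E[Z] = 2*0.6 + 2*0.33333333 = 1.8666667

1.8666667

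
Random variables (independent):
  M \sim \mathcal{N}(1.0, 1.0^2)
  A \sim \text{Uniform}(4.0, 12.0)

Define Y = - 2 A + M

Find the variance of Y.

For independent RVs: Var(aX + bY) = a²Var(X) + b²Var(Y)
Var(M) = 1
Var(A) = 5.3333333
Var(Y) = 1²*1 + (-2)²*5.3333333
= 1*1 + 4*5.3333333 = 22.333333

22.333333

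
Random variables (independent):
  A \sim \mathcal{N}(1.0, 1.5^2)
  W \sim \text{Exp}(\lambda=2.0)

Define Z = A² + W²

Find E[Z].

E[Z] = E[A²] + E[W²]
E[A²] = Var(A) + E[A]² = 2.25 + 1 = 3.25
E[W²] = Var(W) + E[W]² = 0.25 + 0.25 = 0.5
E[Z] = 3.25 + 0.5 = 3.75

3.75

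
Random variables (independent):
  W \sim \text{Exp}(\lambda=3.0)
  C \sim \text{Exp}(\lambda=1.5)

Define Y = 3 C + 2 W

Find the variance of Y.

For independent RVs: Var(aX + bY) = a²Var(X) + b²Var(Y)
Var(W) = 0.11111111
Var(C) = 0.44444444
Var(Y) = 2²*0.11111111 + 3²*0.44444444
= 4*0.11111111 + 9*0.44444444 = 4.4444444

4.4444444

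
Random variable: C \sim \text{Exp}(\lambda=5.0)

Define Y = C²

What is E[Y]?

E[C²] = Var(C) + (E[C])² = 0.04 + 0.04 = 0.08

0.08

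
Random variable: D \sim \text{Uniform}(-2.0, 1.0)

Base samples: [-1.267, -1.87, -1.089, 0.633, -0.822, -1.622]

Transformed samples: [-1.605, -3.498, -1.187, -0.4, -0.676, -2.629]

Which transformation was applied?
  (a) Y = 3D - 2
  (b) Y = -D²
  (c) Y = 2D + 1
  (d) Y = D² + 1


Checking option (b) Y = -D²:
  D = -1.267 -> Y = -1.605 ✓
  D = -1.87 -> Y = -3.498 ✓
  D = -1.089 -> Y = -1.187 ✓
All samples match this transformation.

(b) -D²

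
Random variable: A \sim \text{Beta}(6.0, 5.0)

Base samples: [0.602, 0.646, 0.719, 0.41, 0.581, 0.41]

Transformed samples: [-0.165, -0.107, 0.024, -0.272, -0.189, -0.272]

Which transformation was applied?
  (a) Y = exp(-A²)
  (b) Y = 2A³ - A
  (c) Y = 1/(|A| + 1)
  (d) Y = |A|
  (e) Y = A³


Checking option (b) Y = 2A³ - A:
  A = 0.602 -> Y = -0.165 ✓
  A = 0.646 -> Y = -0.107 ✓
  A = 0.719 -> Y = 0.024 ✓
All samples match this transformation.

(b) 2A³ - A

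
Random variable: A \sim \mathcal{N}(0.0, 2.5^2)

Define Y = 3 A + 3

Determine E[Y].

For Y = 3A + 3:
E[Y] = 3 * E[A] + 3
E[A] = 0.0 = 0
E[Y] = 3 * 0 + 3 = 3

3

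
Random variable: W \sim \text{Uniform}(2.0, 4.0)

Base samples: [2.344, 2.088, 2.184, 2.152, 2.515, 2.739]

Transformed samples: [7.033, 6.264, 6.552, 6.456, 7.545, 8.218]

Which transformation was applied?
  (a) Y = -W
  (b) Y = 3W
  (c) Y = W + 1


Checking option (b) Y = 3W:
  W = 2.344 -> Y = 7.033 ✓
  W = 2.088 -> Y = 6.264 ✓
  W = 2.184 -> Y = 6.552 ✓
All samples match this transformation.

(b) 3W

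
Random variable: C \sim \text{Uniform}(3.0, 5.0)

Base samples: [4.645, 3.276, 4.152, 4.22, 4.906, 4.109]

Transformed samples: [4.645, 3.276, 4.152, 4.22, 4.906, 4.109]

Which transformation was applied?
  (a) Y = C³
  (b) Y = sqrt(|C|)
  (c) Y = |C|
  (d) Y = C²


Checking option (c) Y = |C|:
  C = 4.645 -> Y = 4.645 ✓
  C = 3.276 -> Y = 3.276 ✓
  C = 4.152 -> Y = 4.152 ✓
All samples match this transformation.

(c) |C|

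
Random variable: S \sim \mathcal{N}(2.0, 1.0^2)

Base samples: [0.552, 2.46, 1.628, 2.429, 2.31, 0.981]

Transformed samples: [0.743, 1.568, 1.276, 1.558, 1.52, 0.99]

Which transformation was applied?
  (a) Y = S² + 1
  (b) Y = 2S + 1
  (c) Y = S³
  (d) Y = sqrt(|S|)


Checking option (d) Y = sqrt(|S|):
  S = 0.552 -> Y = 0.743 ✓
  S = 2.46 -> Y = 1.568 ✓
  S = 1.628 -> Y = 1.276 ✓
All samples match this transformation.

(d) sqrt(|S|)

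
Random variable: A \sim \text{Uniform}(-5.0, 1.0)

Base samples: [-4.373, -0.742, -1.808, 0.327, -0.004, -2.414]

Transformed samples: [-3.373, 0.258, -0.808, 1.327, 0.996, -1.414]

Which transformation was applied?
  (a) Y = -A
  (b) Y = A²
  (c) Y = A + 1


Checking option (c) Y = A + 1:
  A = -4.373 -> Y = -3.373 ✓
  A = -0.742 -> Y = 0.258 ✓
  A = -1.808 -> Y = -0.808 ✓
All samples match this transformation.

(c) A + 1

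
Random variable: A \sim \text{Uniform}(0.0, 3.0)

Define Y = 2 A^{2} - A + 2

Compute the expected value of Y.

E[Y] = 2*E[A²] - 1*E[A] + 2
E[A] = 1.5
E[A²] = Var(A) + (E[A])² = 0.75 + 2.25 = 3
E[Y] = 2*3 - 1*1.5 + 2 = 6.5

6.5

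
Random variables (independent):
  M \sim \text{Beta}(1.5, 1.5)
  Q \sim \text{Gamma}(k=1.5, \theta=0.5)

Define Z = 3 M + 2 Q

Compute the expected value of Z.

E[Z] = 3*E[M] + 2*E[Q]
E[M] = 0.5
E[Q] = 0.75
E[Z] = 3*0.5 + 2*0.75 = 3

3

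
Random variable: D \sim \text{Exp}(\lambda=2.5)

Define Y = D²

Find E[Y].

Using E[X²] = Var(X) + (E[X])²:
E[D] = 0.4
Var(D) = 1/2.5^2 = 0.16
E[D²] = 0.16 + 0.4² = 0.16 + 0.16 = 0.32

0.32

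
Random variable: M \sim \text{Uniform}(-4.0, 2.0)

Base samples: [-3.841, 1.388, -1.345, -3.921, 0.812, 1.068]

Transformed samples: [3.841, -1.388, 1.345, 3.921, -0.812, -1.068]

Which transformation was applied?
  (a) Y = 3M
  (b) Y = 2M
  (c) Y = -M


Checking option (c) Y = -M:
  M = -3.841 -> Y = 3.841 ✓
  M = 1.388 -> Y = -1.388 ✓
  M = -1.345 -> Y = 1.345 ✓
All samples match this transformation.

(c) -M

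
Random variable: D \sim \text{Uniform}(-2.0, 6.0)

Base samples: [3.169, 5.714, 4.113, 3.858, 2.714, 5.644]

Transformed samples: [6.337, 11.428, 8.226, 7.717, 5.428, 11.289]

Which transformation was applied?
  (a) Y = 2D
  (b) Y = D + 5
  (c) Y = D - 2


Checking option (a) Y = 2D:
  D = 3.169 -> Y = 6.337 ✓
  D = 5.714 -> Y = 11.428 ✓
  D = 4.113 -> Y = 8.226 ✓
All samples match this transformation.

(a) 2D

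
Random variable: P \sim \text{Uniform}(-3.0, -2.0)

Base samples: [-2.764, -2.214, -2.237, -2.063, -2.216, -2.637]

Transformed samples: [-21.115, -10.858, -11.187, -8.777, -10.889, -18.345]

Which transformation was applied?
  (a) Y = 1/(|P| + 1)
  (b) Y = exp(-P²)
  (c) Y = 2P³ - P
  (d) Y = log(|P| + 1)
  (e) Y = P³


Checking option (e) Y = P³:
  P = -2.764 -> Y = -21.115 ✓
  P = -2.214 -> Y = -10.858 ✓
  P = -2.237 -> Y = -11.187 ✓
All samples match this transformation.

(e) P³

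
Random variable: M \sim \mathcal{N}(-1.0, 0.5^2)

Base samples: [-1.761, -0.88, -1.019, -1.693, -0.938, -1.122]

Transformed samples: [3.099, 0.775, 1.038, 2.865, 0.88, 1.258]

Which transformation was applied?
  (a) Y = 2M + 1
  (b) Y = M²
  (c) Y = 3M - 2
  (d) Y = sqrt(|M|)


Checking option (b) Y = M²:
  M = -1.761 -> Y = 3.099 ✓
  M = -0.88 -> Y = 0.775 ✓
  M = -1.019 -> Y = 1.038 ✓
All samples match this transformation.

(b) M²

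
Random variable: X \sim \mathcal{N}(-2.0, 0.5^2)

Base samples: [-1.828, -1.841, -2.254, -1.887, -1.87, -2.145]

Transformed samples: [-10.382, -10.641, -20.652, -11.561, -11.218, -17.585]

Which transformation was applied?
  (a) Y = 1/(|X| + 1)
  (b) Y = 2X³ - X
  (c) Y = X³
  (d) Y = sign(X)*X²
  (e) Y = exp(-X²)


Checking option (b) Y = 2X³ - X:
  X = -1.828 -> Y = -10.382 ✓
  X = -1.841 -> Y = -10.641 ✓
  X = -2.254 -> Y = -20.652 ✓
All samples match this transformation.

(b) 2X³ - X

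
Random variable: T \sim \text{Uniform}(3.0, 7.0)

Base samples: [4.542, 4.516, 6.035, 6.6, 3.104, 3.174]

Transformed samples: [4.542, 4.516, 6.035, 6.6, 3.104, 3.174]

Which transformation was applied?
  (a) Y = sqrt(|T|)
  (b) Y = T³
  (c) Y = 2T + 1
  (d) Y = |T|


Checking option (d) Y = |T|:
  T = 4.542 -> Y = 4.542 ✓
  T = 4.516 -> Y = 4.516 ✓
  T = 6.035 -> Y = 6.035 ✓
All samples match this transformation.

(d) |T|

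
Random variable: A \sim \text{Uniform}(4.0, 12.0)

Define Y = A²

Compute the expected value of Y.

Using E[X²] = Var(X) + (E[X])²:
E[A] = 8
Var(A) = (12 - 4)^2/12 = 5.3333333
E[A²] = 5.3333333 + 8² = 5.3333333 + 64 = 69.333333

69.333333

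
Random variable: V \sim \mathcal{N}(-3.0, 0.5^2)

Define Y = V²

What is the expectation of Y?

E[V²] = Var(V) + (E[V])² = 0.25 + 9 = 9.25

9.25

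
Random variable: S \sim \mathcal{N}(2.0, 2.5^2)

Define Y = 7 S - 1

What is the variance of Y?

For Y = aS + b: Var(Y) = a² * Var(S)
Var(S) = 2.5^2 = 6.25
Var(Y) = 7² * 6.25 = 49 * 6.25 = 306.25

306.25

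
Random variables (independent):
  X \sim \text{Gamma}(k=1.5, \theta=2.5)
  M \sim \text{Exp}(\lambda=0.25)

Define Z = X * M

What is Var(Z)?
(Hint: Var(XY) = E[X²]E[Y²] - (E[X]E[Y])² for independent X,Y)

Var(XY) = E[X²]E[Y²] - (E[X]E[Y])²
E[X] = 3.75, Var(X) = 9.375
E[M] = 4, Var(M) = 16
E[X²] = 9.375 + 3.75² = 23.4375
E[M²] = 16 + 4² = 32
Var(Z) = 23.4375*32 - (3.75*4)²
= 750 - 225 = 525

525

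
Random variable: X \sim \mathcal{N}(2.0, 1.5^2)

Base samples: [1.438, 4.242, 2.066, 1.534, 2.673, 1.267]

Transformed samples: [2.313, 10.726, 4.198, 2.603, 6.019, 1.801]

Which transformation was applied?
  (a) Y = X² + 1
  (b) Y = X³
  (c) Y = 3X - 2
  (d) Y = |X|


Checking option (c) Y = 3X - 2:
  X = 1.438 -> Y = 2.313 ✓
  X = 4.242 -> Y = 10.726 ✓
  X = 2.066 -> Y = 4.198 ✓
All samples match this transformation.

(c) 3X - 2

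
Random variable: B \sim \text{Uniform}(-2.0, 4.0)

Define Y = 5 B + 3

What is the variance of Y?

For Y = aB + b: Var(Y) = a² * Var(B)
Var(B) = (4 + 2)^2/12 = 3
Var(Y) = 5² * 3 = 25 * 3 = 75

75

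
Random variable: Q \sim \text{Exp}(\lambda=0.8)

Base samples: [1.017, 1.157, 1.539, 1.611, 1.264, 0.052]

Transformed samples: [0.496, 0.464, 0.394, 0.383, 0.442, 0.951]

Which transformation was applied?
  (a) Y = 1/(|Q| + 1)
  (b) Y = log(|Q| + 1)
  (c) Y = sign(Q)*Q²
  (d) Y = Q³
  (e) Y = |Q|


Checking option (a) Y = 1/(|Q| + 1):
  Q = 1.017 -> Y = 0.496 ✓
  Q = 1.157 -> Y = 0.464 ✓
  Q = 1.539 -> Y = 0.394 ✓
All samples match this transformation.

(a) 1/(|Q| + 1)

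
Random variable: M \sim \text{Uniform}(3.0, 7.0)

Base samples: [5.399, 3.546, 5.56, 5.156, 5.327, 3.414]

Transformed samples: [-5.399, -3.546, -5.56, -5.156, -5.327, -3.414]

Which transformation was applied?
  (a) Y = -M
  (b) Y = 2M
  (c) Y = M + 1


Checking option (a) Y = -M:
  M = 5.399 -> Y = -5.399 ✓
  M = 3.546 -> Y = -3.546 ✓
  M = 5.56 -> Y = -5.56 ✓
All samples match this transformation.

(a) -M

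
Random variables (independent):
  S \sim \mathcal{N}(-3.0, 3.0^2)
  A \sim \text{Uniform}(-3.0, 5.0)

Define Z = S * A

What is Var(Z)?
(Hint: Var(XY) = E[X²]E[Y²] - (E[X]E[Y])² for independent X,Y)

Var(XY) = E[X²]E[Y²] - (E[X]E[Y])²
E[S] = -3, Var(S) = 9
E[A] = 1, Var(A) = 5.3333333
E[S²] = 9 + (-3)² = 18
E[A²] = 5.3333333 + 1² = 6.3333333
Var(Z) = 18*6.3333333 - (-3*1)²
= 114 - 9 = 105

105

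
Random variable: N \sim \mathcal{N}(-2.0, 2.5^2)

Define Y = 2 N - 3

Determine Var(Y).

For Y = aN + b: Var(Y) = a² * Var(N)
Var(N) = 2.5^2 = 6.25
Var(Y) = 2² * 6.25 = 4 * 6.25 = 25

25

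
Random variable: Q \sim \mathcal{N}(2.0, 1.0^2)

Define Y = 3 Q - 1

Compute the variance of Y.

For Y = aQ + b: Var(Y) = a² * Var(Q)
Var(Q) = 1.0^2 = 1
Var(Y) = 3² * 1 = 9 * 1 = 9

9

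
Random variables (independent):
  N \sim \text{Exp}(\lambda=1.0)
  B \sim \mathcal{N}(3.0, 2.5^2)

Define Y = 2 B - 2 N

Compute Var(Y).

For independent RVs: Var(aX + bY) = a²Var(X) + b²Var(Y)
Var(N) = 1
Var(B) = 6.25
Var(Y) = (-2)²*1 + 2²*6.25
= 4*1 + 4*6.25 = 29

29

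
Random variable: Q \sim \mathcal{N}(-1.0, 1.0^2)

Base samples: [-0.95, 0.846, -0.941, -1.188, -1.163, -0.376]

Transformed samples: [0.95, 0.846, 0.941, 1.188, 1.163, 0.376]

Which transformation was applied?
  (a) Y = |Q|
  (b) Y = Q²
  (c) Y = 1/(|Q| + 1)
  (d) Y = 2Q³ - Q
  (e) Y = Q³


Checking option (a) Y = |Q|:
  Q = -0.95 -> Y = 0.95 ✓
  Q = 0.846 -> Y = 0.846 ✓
  Q = -0.941 -> Y = 0.941 ✓
All samples match this transformation.

(a) |Q|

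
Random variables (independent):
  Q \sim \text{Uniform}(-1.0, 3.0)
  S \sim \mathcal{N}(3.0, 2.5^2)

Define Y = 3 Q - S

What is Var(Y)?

For independent RVs: Var(aX + bY) = a²Var(X) + b²Var(Y)
Var(Q) = 1.3333333
Var(S) = 6.25
Var(Y) = 3²*1.3333333 + (-1)²*6.25
= 9*1.3333333 + 1*6.25 = 18.25

18.25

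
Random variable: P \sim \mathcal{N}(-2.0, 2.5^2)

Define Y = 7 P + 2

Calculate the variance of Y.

For Y = aP + b: Var(Y) = a² * Var(P)
Var(P) = 2.5^2 = 6.25
Var(Y) = 7² * 6.25 = 49 * 6.25 = 306.25

306.25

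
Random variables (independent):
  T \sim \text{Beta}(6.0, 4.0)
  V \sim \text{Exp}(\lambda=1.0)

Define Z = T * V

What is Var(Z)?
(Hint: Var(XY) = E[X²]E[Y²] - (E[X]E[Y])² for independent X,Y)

Var(XY) = E[X²]E[Y²] - (E[X]E[Y])²
E[T] = 0.6, Var(T) = 0.021818182
E[V] = 1, Var(V) = 1
E[T²] = 0.021818182 + 0.6² = 0.38181818
E[V²] = 1 + 1² = 2
Var(Z) = 0.38181818*2 - (0.6*1)²
= 0.76363636 - 0.36 = 0.40363636

0.40363636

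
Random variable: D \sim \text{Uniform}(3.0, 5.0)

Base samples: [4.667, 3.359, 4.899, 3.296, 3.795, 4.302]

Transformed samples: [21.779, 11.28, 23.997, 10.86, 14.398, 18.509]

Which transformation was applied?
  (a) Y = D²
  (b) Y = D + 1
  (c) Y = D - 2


Checking option (a) Y = D²:
  D = 4.667 -> Y = 21.779 ✓
  D = 3.359 -> Y = 11.28 ✓
  D = 4.899 -> Y = 23.997 ✓
All samples match this transformation.

(a) D²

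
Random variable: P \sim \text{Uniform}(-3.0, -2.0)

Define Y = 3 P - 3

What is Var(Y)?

For Y = aP + b: Var(Y) = a² * Var(P)
Var(P) = (-2 + 3)^2/12 = 0.083333333
Var(Y) = 3² * 0.083333333 = 9 * 0.083333333 = 0.75

0.75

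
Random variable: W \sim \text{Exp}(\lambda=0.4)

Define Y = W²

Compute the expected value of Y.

Using E[X²] = Var(X) + (E[X])²:
E[W] = 2.5
Var(W) = 1/0.4^2 = 6.25
E[W²] = 6.25 + 2.5² = 6.25 + 6.25 = 12.5

12.5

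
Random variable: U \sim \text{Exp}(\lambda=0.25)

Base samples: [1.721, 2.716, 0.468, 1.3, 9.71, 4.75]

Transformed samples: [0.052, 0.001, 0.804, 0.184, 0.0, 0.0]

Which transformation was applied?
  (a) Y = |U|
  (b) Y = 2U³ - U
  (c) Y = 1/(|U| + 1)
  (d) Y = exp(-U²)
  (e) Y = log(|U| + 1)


Checking option (d) Y = exp(-U²):
  U = 1.721 -> Y = 0.052 ✓
  U = 2.716 -> Y = 0.001 ✓
  U = 0.468 -> Y = 0.804 ✓
All samples match this transformation.

(d) exp(-U²)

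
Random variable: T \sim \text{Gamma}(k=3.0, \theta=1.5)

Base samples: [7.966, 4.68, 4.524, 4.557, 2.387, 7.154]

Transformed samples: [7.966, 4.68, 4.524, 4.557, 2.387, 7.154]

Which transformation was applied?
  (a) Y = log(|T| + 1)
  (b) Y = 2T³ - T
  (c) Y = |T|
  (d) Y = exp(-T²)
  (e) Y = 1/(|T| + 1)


Checking option (c) Y = |T|:
  T = 7.966 -> Y = 7.966 ✓
  T = 4.68 -> Y = 4.68 ✓
  T = 4.524 -> Y = 4.524 ✓
All samples match this transformation.

(c) |T|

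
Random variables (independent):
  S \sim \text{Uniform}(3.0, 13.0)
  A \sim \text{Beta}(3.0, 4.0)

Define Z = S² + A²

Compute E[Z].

E[Z] = E[S²] + E[A²]
E[S²] = Var(S) + E[S]² = 8.3333333 + 64 = 72.333333
E[A²] = Var(A) + E[A]² = 0.030612245 + 0.18367347 = 0.21428571
E[Z] = 72.333333 + 0.21428571 = 72.547619

72.547619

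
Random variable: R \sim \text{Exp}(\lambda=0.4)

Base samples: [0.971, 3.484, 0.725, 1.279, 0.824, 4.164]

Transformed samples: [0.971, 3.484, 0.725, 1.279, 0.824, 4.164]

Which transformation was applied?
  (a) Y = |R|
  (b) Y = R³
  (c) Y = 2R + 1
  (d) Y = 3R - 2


Checking option (a) Y = |R|:
  R = 0.971 -> Y = 0.971 ✓
  R = 3.484 -> Y = 3.484 ✓
  R = 0.725 -> Y = 0.725 ✓
All samples match this transformation.

(a) |R|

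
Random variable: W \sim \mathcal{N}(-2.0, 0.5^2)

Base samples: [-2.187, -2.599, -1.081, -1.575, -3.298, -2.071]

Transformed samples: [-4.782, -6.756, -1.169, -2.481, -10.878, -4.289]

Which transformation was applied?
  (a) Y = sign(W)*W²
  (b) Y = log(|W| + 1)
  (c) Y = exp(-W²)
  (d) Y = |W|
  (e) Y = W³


Checking option (a) Y = sign(W)*W²:
  W = -2.187 -> Y = -4.782 ✓
  W = -2.599 -> Y = -6.756 ✓
  W = -1.081 -> Y = -1.169 ✓
All samples match this transformation.

(a) sign(W)*W²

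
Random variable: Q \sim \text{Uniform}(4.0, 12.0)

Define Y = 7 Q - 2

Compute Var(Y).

For Y = aQ + b: Var(Y) = a² * Var(Q)
Var(Q) = (12 - 4)^2/12 = 5.3333333
Var(Y) = 7² * 5.3333333 = 49 * 5.3333333 = 261.33333

261.33333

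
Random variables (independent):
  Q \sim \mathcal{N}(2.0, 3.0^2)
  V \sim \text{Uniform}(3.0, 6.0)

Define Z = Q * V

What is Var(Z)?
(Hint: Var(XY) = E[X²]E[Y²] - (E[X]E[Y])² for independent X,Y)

Var(XY) = E[X²]E[Y²] - (E[X]E[Y])²
E[Q] = 2, Var(Q) = 9
E[V] = 4.5, Var(V) = 0.75
E[Q²] = 9 + 2² = 13
E[V²] = 0.75 + 4.5² = 21
Var(Z) = 13*21 - (2*4.5)²
= 273 - 81 = 192

192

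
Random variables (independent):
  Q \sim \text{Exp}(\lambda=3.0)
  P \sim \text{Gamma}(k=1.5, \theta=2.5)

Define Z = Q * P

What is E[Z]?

For independent RVs: E[XY] = E[X]*E[Y]
E[Q] = 0.33333333
E[P] = 3.75
E[Z] = 0.33333333 * 3.75 = 1.25

1.25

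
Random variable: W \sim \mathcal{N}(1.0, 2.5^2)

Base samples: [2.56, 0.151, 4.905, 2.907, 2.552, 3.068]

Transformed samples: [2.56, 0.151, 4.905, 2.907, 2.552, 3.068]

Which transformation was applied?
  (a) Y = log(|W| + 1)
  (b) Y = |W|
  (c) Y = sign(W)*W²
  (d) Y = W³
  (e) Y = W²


Checking option (b) Y = |W|:
  W = 2.56 -> Y = 2.56 ✓
  W = 0.151 -> Y = 0.151 ✓
  W = 4.905 -> Y = 4.905 ✓
All samples match this transformation.

(b) |W|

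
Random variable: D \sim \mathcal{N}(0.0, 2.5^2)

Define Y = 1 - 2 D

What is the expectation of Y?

For Y = -2D + 1:
E[Y] = -2 * E[D] + 1
E[D] = 0.0 = 0
E[Y] = -2 * 0 + 1 = 1

1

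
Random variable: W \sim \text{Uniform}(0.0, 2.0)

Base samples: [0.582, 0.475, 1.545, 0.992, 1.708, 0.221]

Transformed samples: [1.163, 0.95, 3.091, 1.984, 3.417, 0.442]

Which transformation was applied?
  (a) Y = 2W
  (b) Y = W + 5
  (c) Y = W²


Checking option (a) Y = 2W:
  W = 0.582 -> Y = 1.163 ✓
  W = 0.475 -> Y = 0.95 ✓
  W = 1.545 -> Y = 3.091 ✓
All samples match this transformation.

(a) 2W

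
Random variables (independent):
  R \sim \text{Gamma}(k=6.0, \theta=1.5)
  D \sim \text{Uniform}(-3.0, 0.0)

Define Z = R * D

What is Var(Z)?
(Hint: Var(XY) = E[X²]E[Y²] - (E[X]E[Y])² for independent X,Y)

Var(XY) = E[X²]E[Y²] - (E[X]E[Y])²
E[R] = 9, Var(R) = 13.5
E[D] = -1.5, Var(D) = 0.75
E[R²] = 13.5 + 9² = 94.5
E[D²] = 0.75 + (-1.5)² = 3
Var(Z) = 94.5*3 - (9*(-1.5))²
= 283.5 - 182.25 = 101.25

101.25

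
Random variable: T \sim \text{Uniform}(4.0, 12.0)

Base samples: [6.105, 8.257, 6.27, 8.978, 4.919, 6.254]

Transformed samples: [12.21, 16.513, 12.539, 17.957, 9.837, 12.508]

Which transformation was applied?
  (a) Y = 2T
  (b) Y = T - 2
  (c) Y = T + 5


Checking option (a) Y = 2T:
  T = 6.105 -> Y = 12.21 ✓
  T = 8.257 -> Y = 16.513 ✓
  T = 6.27 -> Y = 12.539 ✓
All samples match this transformation.

(a) 2T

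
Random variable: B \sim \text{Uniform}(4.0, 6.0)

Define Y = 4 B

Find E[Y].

For Y = 4B:
E[Y] = 4 * E[B]
E[B] = (4 + 6)/2 = 5
E[Y] = 4 * 5 = 20

20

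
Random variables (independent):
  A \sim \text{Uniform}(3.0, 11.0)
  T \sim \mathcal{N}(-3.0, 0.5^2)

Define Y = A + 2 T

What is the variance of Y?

For independent RVs: Var(aX + bY) = a²Var(X) + b²Var(Y)
Var(A) = 5.3333333
Var(T) = 0.25
Var(Y) = 1²*5.3333333 + 2²*0.25
= 1*5.3333333 + 4*0.25 = 6.3333333

6.3333333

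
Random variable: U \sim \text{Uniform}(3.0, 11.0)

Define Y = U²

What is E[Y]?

Using E[X²] = Var(X) + (E[X])²:
E[U] = 7
Var(U) = (11 - 3)^2/12 = 5.3333333
E[U²] = 5.3333333 + 7² = 5.3333333 + 49 = 54.333333

54.333333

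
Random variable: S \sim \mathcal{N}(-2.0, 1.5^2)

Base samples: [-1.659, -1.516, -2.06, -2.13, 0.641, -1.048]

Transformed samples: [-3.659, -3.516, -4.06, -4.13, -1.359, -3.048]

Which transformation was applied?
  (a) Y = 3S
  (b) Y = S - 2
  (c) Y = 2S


Checking option (b) Y = S - 2:
  S = -1.659 -> Y = -3.659 ✓
  S = -1.516 -> Y = -3.516 ✓
  S = -2.06 -> Y = -4.06 ✓
All samples match this transformation.

(b) S - 2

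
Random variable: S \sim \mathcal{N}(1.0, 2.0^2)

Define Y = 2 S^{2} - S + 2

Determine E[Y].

E[Y] = 2*E[S²] - 1*E[S] + 2
E[S] = 1
E[S²] = Var(S) + (E[S])² = 4 + 1 = 5
E[Y] = 2*5 - 1*1 + 2 = 11

11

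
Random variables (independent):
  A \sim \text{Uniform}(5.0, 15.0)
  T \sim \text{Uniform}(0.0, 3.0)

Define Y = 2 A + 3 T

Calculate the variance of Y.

For independent RVs: Var(aX + bY) = a²Var(X) + b²Var(Y)
Var(A) = 8.3333333
Var(T) = 0.75
Var(Y) = 2²*8.3333333 + 3²*0.75
= 4*8.3333333 + 9*0.75 = 40.083333

40.083333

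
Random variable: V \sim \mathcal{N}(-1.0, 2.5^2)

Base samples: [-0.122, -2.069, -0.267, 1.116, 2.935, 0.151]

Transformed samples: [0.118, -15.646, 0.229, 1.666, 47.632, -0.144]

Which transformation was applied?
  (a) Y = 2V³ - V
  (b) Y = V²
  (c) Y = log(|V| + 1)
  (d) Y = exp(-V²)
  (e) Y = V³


Checking option (a) Y = 2V³ - V:
  V = -0.122 -> Y = 0.118 ✓
  V = -2.069 -> Y = -15.646 ✓
  V = -0.267 -> Y = 0.229 ✓
All samples match this transformation.

(a) 2V³ - V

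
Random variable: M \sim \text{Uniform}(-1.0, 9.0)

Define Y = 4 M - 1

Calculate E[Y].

For Y = 4M - 1:
E[Y] = 4 * E[M] - 1
E[M] = (-1 + 9)/2 = 4
E[Y] = 4 * 4 - 1 = 15

15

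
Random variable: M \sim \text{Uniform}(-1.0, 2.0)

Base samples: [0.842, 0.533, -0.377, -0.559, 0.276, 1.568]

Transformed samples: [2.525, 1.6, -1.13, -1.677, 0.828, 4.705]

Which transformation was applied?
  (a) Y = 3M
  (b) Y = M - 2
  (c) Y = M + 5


Checking option (a) Y = 3M:
  M = 0.842 -> Y = 2.525 ✓
  M = 0.533 -> Y = 1.6 ✓
  M = -0.377 -> Y = -1.13 ✓
All samples match this transformation.

(a) 3M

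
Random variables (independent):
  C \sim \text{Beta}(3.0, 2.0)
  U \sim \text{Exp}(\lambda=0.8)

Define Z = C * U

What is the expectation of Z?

For independent RVs: E[XY] = E[X]*E[Y]
E[C] = 0.6
E[U] = 1.25
E[Z] = 0.6 * 1.25 = 0.75

0.75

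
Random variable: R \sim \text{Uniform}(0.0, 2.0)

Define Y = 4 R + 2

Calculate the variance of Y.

For Y = aR + b: Var(Y) = a² * Var(R)
Var(R) = (2 - 0)^2/12 = 0.33333333
Var(Y) = 4² * 0.33333333 = 16 * 0.33333333 = 5.3333333

5.3333333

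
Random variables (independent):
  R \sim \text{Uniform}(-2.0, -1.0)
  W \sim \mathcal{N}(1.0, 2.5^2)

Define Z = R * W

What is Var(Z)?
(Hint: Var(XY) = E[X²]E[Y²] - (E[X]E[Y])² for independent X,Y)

Var(XY) = E[X²]E[Y²] - (E[X]E[Y])²
E[R] = -1.5, Var(R) = 0.083333333
E[W] = 1, Var(W) = 6.25
E[R²] = 0.083333333 + (-1.5)² = 2.3333333
E[W²] = 6.25 + 1² = 7.25
Var(Z) = 2.3333333*7.25 - (-1.5*1)²
= 16.916667 - 2.25 = 14.666667

14.666667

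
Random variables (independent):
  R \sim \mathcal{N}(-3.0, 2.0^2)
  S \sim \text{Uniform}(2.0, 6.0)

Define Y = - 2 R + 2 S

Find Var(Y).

For independent RVs: Var(aX + bY) = a²Var(X) + b²Var(Y)
Var(R) = 4
Var(S) = 1.3333333
Var(Y) = (-2)²*4 + 2²*1.3333333
= 4*4 + 4*1.3333333 = 21.333333

21.333333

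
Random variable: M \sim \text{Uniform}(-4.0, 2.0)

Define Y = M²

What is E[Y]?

E[M²] = Var(M) + (E[M])² = 3 + 1 = 4

4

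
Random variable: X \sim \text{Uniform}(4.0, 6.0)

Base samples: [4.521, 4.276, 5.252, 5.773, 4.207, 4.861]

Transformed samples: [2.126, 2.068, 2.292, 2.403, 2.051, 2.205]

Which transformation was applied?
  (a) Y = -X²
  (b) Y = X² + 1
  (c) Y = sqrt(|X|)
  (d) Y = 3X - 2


Checking option (c) Y = sqrt(|X|):
  X = 4.521 -> Y = 2.126 ✓
  X = 4.276 -> Y = 2.068 ✓
  X = 5.252 -> Y = 2.292 ✓
All samples match this transformation.

(c) sqrt(|X|)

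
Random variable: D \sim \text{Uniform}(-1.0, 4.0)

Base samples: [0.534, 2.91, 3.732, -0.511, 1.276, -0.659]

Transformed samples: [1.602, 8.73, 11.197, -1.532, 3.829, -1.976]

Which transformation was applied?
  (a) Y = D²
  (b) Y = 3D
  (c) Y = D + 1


Checking option (b) Y = 3D:
  D = 0.534 -> Y = 1.602 ✓
  D = 2.91 -> Y = 8.73 ✓
  D = 3.732 -> Y = 11.197 ✓
All samples match this transformation.

(b) 3D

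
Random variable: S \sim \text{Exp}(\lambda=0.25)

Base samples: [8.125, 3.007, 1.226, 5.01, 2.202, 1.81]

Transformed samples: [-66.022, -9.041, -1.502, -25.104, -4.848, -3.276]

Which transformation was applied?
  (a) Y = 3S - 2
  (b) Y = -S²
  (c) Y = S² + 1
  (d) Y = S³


Checking option (b) Y = -S²:
  S = 8.125 -> Y = -66.022 ✓
  S = 3.007 -> Y = -9.041 ✓
  S = 1.226 -> Y = -1.502 ✓
All samples match this transformation.

(b) -S²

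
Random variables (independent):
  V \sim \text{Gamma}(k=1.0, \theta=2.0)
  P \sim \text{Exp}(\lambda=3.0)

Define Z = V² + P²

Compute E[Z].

E[Z] = E[V²] + E[P²]
E[V²] = Var(V) + E[V]² = 4 + 4 = 8
E[P²] = Var(P) + E[P]² = 0.11111111 + 0.11111111 = 0.22222222
E[Z] = 8 + 0.22222222 = 8.2222222

8.2222222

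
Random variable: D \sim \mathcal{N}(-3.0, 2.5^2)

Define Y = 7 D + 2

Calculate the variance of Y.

For Y = aD + b: Var(Y) = a² * Var(D)
Var(D) = 2.5^2 = 6.25
Var(Y) = 7² * 6.25 = 49 * 6.25 = 306.25

306.25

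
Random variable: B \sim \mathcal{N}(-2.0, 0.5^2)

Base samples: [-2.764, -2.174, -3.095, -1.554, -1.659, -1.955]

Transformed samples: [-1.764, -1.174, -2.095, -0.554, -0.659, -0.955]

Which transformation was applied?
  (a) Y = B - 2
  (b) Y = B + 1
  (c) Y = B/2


Checking option (b) Y = B + 1:
  B = -2.764 -> Y = -1.764 ✓
  B = -2.174 -> Y = -1.174 ✓
  B = -3.095 -> Y = -2.095 ✓
All samples match this transformation.

(b) B + 1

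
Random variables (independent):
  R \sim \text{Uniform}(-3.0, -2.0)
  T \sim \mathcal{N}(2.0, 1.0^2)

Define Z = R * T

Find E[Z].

For independent RVs: E[XY] = E[X]*E[Y]
E[R] = -2.5
E[T] = 2
E[Z] = -2.5 * 2 = -5

-5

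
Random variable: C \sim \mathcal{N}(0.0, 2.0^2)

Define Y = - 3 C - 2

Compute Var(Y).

For Y = aC + b: Var(Y) = a² * Var(C)
Var(C) = 2.0^2 = 4
Var(Y) = (-3)² * 4 = 9 * 4 = 36

36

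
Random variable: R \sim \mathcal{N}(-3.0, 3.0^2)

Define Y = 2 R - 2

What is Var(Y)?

For Y = aR + b: Var(Y) = a² * Var(R)
Var(R) = 3.0^2 = 9
Var(Y) = 2² * 9 = 4 * 9 = 36

36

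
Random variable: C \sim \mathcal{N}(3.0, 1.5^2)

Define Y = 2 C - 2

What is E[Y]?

For Y = 2C - 2:
E[Y] = 2 * E[C] - 2
E[C] = 3.0 = 3
E[Y] = 2 * 3 - 2 = 4

4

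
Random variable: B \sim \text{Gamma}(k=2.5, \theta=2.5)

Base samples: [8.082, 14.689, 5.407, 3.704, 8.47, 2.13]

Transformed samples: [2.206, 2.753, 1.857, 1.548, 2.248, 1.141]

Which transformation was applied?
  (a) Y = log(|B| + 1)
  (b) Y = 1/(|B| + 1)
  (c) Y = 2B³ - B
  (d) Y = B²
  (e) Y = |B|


Checking option (a) Y = log(|B| + 1):
  B = 8.082 -> Y = 2.206 ✓
  B = 14.689 -> Y = 2.753 ✓
  B = 5.407 -> Y = 1.857 ✓
All samples match this transformation.

(a) log(|B| + 1)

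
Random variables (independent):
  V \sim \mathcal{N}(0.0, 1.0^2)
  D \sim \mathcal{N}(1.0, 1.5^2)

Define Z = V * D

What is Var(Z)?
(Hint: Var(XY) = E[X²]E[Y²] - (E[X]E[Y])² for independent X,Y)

Var(XY) = E[X²]E[Y²] - (E[X]E[Y])²
E[V] = 0, Var(V) = 1
E[D] = 1, Var(D) = 2.25
E[V²] = 1 + 0² = 1
E[D²] = 2.25 + 1² = 3.25
Var(Z) = 1*3.25 - (0*1)²
= 3.25 - 0 = 3.25

3.25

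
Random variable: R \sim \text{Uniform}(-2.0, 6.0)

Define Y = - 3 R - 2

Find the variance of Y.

For Y = aR + b: Var(Y) = a² * Var(R)
Var(R) = (6 + 2)^2/12 = 5.3333333
Var(Y) = (-3)² * 5.3333333 = 9 * 5.3333333 = 48

48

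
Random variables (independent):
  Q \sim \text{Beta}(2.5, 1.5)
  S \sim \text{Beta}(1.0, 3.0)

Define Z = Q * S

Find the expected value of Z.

For independent RVs: E[XY] = E[X]*E[Y]
E[Q] = 0.625
E[S] = 0.25
E[Z] = 0.625 * 0.25 = 0.15625

0.15625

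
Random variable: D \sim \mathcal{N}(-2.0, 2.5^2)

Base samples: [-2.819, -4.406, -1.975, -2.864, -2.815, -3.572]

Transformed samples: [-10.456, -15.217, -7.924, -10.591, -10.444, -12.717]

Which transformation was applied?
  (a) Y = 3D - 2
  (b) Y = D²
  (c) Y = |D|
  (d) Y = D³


Checking option (a) Y = 3D - 2:
  D = -2.819 -> Y = -10.456 ✓
  D = -4.406 -> Y = -15.217 ✓
  D = -1.975 -> Y = -7.924 ✓
All samples match this transformation.

(a) 3D - 2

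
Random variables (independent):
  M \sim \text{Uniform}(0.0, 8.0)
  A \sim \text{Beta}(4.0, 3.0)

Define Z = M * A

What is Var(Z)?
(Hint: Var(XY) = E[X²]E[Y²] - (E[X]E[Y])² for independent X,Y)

Var(XY) = E[X²]E[Y²] - (E[X]E[Y])²
E[M] = 4, Var(M) = 5.3333333
E[A] = 0.57142857, Var(A) = 0.030612245
E[M²] = 5.3333333 + 4² = 21.333333
E[A²] = 0.030612245 + 0.57142857² = 0.35714286
Var(Z) = 21.333333*0.35714286 - (4*0.57142857)²
= 7.6190476 - 5.2244898 = 2.3945578

2.3945578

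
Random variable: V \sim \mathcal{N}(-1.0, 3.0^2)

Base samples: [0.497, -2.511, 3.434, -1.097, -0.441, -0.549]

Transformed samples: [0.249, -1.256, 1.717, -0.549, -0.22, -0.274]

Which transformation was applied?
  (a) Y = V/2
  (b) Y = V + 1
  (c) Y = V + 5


Checking option (a) Y = V/2:
  V = 0.497 -> Y = 0.249 ✓
  V = -2.511 -> Y = -1.256 ✓
  V = 3.434 -> Y = 1.717 ✓
All samples match this transformation.

(a) V/2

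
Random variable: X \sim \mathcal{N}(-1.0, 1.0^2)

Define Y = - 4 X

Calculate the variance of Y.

For Y = aX + b: Var(Y) = a² * Var(X)
Var(X) = 1.0^2 = 1
Var(Y) = (-4)² * 1 = 16 * 1 = 16

16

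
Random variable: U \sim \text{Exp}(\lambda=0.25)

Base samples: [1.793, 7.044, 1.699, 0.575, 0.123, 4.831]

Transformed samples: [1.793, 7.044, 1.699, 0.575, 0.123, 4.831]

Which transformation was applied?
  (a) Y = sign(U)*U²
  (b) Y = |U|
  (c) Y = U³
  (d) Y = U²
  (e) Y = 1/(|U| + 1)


Checking option (b) Y = |U|:
  U = 1.793 -> Y = 1.793 ✓
  U = 7.044 -> Y = 7.044 ✓
  U = 1.699 -> Y = 1.699 ✓
All samples match this transformation.

(b) |U|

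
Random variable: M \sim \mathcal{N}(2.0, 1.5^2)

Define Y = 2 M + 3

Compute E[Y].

For Y = 2M + 3:
E[Y] = 2 * E[M] + 3
E[M] = 2.0 = 2
E[Y] = 2 * 2 + 3 = 7

7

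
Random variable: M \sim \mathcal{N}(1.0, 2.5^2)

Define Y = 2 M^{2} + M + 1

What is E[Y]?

E[Y] = 2*E[M²] + 1*E[M] + 1
E[M] = 1
E[M²] = Var(M) + (E[M])² = 6.25 + 1 = 7.25
E[Y] = 2*7.25 + 1*1 + 1 = 16.5

16.5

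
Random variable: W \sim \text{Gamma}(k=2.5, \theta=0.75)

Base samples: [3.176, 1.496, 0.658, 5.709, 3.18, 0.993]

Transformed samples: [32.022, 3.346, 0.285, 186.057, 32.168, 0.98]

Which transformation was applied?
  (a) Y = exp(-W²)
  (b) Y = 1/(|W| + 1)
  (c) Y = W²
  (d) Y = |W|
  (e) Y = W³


Checking option (e) Y = W³:
  W = 3.176 -> Y = 32.022 ✓
  W = 1.496 -> Y = 3.346 ✓
  W = 0.658 -> Y = 0.285 ✓
All samples match this transformation.

(e) W³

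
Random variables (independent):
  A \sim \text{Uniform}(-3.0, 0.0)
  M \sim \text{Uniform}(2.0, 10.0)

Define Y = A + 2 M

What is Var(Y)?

For independent RVs: Var(aX + bY) = a²Var(X) + b²Var(Y)
Var(A) = 0.75
Var(M) = 5.3333333
Var(Y) = 1²*0.75 + 2²*5.3333333
= 1*0.75 + 4*5.3333333 = 22.083333

22.083333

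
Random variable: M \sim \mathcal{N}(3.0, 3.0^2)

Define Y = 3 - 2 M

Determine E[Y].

For Y = -2M + 3:
E[Y] = -2 * E[M] + 3
E[M] = 3.0 = 3
E[Y] = -2 * 3 + 3 = -3

-3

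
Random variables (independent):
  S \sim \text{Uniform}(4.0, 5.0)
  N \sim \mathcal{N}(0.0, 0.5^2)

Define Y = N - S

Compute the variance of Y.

For independent RVs: Var(aX + bY) = a²Var(X) + b²Var(Y)
Var(S) = 0.083333333
Var(N) = 0.25
Var(Y) = (-1)²*0.083333333 + 1²*0.25
= 1*0.083333333 + 1*0.25 = 0.33333333

0.33333333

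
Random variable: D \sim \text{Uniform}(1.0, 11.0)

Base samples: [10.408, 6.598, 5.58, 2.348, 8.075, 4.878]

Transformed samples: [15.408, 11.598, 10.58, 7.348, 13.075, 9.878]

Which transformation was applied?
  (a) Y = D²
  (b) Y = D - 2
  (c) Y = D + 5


Checking option (c) Y = D + 5:
  D = 10.408 -> Y = 15.408 ✓
  D = 6.598 -> Y = 11.598 ✓
  D = 5.58 -> Y = 10.58 ✓
All samples match this transformation.

(c) D + 5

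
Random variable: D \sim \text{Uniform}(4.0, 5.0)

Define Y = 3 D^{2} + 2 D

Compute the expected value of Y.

E[Y] = 3*E[D²] + 2*E[D]
E[D] = 4.5
E[D²] = Var(D) + (E[D])² = 0.083333333 + 20.25 = 20.333333
E[Y] = 3*20.333333 + 2*4.5 = 70

70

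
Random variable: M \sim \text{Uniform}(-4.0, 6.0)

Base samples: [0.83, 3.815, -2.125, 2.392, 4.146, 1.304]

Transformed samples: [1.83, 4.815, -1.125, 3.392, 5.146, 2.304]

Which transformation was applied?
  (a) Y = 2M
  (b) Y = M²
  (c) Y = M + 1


Checking option (c) Y = M + 1:
  M = 0.83 -> Y = 1.83 ✓
  M = 3.815 -> Y = 4.815 ✓
  M = -2.125 -> Y = -1.125 ✓
All samples match this transformation.

(c) M + 1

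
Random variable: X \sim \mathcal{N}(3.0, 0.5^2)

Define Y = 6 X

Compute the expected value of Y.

For Y = 6X:
E[Y] = 6 * E[X]
E[X] = 3.0 = 3
E[Y] = 6 * 3 = 18

18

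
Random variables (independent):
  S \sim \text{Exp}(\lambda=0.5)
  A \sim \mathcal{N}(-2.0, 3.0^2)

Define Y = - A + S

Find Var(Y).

For independent RVs: Var(aX + bY) = a²Var(X) + b²Var(Y)
Var(S) = 4
Var(A) = 9
Var(Y) = 1²*4 + (-1)²*9
= 1*4 + 1*9 = 13

13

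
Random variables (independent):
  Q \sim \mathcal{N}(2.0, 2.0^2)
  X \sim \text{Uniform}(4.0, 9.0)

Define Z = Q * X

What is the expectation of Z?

For independent RVs: E[XY] = E[X]*E[Y]
E[Q] = 2
E[X] = 6.5
E[Z] = 2 * 6.5 = 13

13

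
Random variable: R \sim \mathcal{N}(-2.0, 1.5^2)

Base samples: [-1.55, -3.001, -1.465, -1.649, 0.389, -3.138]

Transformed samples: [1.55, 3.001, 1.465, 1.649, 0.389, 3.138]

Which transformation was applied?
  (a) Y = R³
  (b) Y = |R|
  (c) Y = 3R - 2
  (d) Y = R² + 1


Checking option (b) Y = |R|:
  R = -1.55 -> Y = 1.55 ✓
  R = -3.001 -> Y = 3.001 ✓
  R = -1.465 -> Y = 1.465 ✓
All samples match this transformation.

(b) |R|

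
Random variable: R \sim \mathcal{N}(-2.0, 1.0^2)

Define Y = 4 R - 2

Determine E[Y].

For Y = 4R - 2:
E[Y] = 4 * E[R] - 2
E[R] = -2.0 = -2
E[Y] = 4 * (-2) - 2 = -10

-10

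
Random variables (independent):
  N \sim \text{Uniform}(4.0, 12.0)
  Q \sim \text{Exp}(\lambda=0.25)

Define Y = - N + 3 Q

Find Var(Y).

For independent RVs: Var(aX + bY) = a²Var(X) + b²Var(Y)
Var(N) = 5.3333333
Var(Q) = 16
Var(Y) = (-1)²*5.3333333 + 3²*16
= 1*5.3333333 + 9*16 = 149.33333

149.33333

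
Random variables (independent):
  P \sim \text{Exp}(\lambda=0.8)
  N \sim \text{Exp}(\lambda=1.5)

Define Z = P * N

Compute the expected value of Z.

For independent RVs: E[XY] = E[X]*E[Y]
E[P] = 1.25
E[N] = 0.66666667
E[Z] = 1.25 * 0.66666667 = 0.83333333

0.83333333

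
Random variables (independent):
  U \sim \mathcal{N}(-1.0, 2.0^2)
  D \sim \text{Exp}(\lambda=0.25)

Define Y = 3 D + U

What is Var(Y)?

For independent RVs: Var(aX + bY) = a²Var(X) + b²Var(Y)
Var(U) = 4
Var(D) = 16
Var(Y) = 1²*4 + 3²*16
= 1*4 + 9*16 = 148

148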